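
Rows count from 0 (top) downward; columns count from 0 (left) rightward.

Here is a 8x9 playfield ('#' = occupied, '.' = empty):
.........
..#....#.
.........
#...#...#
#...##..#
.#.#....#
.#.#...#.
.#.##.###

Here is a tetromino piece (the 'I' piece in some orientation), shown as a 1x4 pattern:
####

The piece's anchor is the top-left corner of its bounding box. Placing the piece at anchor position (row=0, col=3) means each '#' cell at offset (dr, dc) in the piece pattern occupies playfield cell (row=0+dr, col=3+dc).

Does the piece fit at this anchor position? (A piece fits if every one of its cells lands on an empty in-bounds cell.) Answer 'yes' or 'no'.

Check each piece cell at anchor (0, 3):
  offset (0,0) -> (0,3): empty -> OK
  offset (0,1) -> (0,4): empty -> OK
  offset (0,2) -> (0,5): empty -> OK
  offset (0,3) -> (0,6): empty -> OK
All cells valid: yes

Answer: yes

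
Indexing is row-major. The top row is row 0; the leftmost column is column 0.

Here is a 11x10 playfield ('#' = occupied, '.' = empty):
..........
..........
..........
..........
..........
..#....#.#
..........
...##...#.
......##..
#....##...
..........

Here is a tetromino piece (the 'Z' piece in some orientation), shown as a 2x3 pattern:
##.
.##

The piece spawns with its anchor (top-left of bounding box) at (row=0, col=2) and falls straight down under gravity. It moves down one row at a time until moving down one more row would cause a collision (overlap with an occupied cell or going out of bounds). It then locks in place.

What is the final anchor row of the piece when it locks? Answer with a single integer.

Spawn at (row=0, col=2). Try each row:
  row 0: fits
  row 1: fits
  row 2: fits
  row 3: fits
  row 4: fits
  row 5: blocked -> lock at row 4

Answer: 4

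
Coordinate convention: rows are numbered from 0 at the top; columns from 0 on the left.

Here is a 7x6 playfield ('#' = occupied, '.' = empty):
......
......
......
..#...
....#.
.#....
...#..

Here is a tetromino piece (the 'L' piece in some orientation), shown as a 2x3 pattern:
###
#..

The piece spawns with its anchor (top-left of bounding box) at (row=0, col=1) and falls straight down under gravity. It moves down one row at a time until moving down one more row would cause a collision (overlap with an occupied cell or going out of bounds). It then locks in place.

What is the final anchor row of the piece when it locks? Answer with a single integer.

Answer: 2

Derivation:
Spawn at (row=0, col=1). Try each row:
  row 0: fits
  row 1: fits
  row 2: fits
  row 3: blocked -> lock at row 2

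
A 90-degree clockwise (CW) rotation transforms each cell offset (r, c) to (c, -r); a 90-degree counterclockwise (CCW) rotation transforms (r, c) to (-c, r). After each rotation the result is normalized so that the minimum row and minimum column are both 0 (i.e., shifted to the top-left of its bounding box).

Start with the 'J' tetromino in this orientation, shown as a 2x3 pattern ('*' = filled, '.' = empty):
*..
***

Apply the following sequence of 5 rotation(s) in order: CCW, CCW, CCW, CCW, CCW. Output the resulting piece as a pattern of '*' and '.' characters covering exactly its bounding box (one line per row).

Answer: .*
.*
**

Derivation:
Start:
*..
***
After rotation 1 (CCW):
.*
.*
**
After rotation 2 (CCW):
***
..*
After rotation 3 (CCW):
**
*.
*.
After rotation 4 (CCW):
*..
***
After rotation 5 (CCW):
.*
.*
**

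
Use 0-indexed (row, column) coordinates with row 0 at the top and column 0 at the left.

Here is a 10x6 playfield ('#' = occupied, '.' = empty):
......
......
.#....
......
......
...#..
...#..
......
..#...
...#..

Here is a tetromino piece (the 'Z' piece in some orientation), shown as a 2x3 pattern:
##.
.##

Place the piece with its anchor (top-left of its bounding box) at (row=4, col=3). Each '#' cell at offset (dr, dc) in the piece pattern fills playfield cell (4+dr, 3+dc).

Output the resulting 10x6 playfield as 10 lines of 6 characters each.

Fill (4+0,3+0) = (4,3)
Fill (4+0,3+1) = (4,4)
Fill (4+1,3+1) = (5,4)
Fill (4+1,3+2) = (5,5)

Answer: ......
......
.#....
......
...##.
...###
...#..
......
..#...
...#..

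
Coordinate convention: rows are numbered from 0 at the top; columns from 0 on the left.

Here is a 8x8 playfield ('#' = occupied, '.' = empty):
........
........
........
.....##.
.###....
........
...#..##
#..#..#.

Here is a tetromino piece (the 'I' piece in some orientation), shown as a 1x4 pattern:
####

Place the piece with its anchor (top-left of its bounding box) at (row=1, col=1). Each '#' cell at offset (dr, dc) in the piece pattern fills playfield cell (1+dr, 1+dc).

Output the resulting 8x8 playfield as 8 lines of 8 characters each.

Fill (1+0,1+0) = (1,1)
Fill (1+0,1+1) = (1,2)
Fill (1+0,1+2) = (1,3)
Fill (1+0,1+3) = (1,4)

Answer: ........
.####...
........
.....##.
.###....
........
...#..##
#..#..#.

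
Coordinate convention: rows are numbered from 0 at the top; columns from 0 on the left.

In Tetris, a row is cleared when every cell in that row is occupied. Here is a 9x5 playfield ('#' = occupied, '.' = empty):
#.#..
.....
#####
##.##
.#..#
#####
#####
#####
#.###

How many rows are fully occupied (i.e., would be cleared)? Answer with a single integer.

Answer: 4

Derivation:
Check each row:
  row 0: 3 empty cells -> not full
  row 1: 5 empty cells -> not full
  row 2: 0 empty cells -> FULL (clear)
  row 3: 1 empty cell -> not full
  row 4: 3 empty cells -> not full
  row 5: 0 empty cells -> FULL (clear)
  row 6: 0 empty cells -> FULL (clear)
  row 7: 0 empty cells -> FULL (clear)
  row 8: 1 empty cell -> not full
Total rows cleared: 4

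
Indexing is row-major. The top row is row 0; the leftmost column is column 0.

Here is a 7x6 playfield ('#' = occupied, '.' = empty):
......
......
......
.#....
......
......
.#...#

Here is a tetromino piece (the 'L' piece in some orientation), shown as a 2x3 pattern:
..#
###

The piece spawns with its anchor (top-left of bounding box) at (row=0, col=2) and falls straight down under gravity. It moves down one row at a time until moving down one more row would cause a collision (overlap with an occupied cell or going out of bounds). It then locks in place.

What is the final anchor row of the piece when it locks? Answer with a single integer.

Answer: 5

Derivation:
Spawn at (row=0, col=2). Try each row:
  row 0: fits
  row 1: fits
  row 2: fits
  row 3: fits
  row 4: fits
  row 5: fits
  row 6: blocked -> lock at row 5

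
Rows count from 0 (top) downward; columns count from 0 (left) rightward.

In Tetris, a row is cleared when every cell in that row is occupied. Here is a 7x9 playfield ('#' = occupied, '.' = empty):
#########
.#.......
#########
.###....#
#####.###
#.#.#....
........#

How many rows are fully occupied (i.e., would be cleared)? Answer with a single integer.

Check each row:
  row 0: 0 empty cells -> FULL (clear)
  row 1: 8 empty cells -> not full
  row 2: 0 empty cells -> FULL (clear)
  row 3: 5 empty cells -> not full
  row 4: 1 empty cell -> not full
  row 5: 6 empty cells -> not full
  row 6: 8 empty cells -> not full
Total rows cleared: 2

Answer: 2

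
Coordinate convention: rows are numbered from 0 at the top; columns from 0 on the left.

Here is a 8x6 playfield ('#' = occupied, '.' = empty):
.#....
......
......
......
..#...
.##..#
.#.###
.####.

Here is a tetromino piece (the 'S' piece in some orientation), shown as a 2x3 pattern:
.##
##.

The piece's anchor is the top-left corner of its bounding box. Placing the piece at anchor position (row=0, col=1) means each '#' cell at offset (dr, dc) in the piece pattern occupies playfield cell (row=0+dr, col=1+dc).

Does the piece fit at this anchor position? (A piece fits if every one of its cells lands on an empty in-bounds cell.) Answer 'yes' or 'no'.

Answer: yes

Derivation:
Check each piece cell at anchor (0, 1):
  offset (0,1) -> (0,2): empty -> OK
  offset (0,2) -> (0,3): empty -> OK
  offset (1,0) -> (1,1): empty -> OK
  offset (1,1) -> (1,2): empty -> OK
All cells valid: yes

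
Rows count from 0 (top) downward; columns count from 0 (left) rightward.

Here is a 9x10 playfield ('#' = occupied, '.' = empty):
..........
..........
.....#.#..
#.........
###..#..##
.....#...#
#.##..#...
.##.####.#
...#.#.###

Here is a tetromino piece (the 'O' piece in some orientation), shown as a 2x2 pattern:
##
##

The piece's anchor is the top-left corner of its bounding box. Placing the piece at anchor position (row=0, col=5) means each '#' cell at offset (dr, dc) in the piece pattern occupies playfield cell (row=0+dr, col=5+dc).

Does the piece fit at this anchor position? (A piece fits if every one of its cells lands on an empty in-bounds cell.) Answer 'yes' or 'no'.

Answer: yes

Derivation:
Check each piece cell at anchor (0, 5):
  offset (0,0) -> (0,5): empty -> OK
  offset (0,1) -> (0,6): empty -> OK
  offset (1,0) -> (1,5): empty -> OK
  offset (1,1) -> (1,6): empty -> OK
All cells valid: yes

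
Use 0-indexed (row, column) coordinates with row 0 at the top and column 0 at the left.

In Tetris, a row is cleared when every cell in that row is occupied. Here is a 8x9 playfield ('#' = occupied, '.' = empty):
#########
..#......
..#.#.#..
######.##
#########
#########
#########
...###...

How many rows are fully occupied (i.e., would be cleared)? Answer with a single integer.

Answer: 4

Derivation:
Check each row:
  row 0: 0 empty cells -> FULL (clear)
  row 1: 8 empty cells -> not full
  row 2: 6 empty cells -> not full
  row 3: 1 empty cell -> not full
  row 4: 0 empty cells -> FULL (clear)
  row 5: 0 empty cells -> FULL (clear)
  row 6: 0 empty cells -> FULL (clear)
  row 7: 6 empty cells -> not full
Total rows cleared: 4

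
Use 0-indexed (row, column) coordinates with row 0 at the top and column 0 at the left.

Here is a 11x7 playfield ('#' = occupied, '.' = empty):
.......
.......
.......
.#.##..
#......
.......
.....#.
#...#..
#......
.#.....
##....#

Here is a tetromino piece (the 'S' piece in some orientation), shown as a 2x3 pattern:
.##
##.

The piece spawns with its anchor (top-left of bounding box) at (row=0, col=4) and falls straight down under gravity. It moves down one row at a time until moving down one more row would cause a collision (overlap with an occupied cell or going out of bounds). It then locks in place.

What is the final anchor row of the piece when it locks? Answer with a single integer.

Answer: 1

Derivation:
Spawn at (row=0, col=4). Try each row:
  row 0: fits
  row 1: fits
  row 2: blocked -> lock at row 1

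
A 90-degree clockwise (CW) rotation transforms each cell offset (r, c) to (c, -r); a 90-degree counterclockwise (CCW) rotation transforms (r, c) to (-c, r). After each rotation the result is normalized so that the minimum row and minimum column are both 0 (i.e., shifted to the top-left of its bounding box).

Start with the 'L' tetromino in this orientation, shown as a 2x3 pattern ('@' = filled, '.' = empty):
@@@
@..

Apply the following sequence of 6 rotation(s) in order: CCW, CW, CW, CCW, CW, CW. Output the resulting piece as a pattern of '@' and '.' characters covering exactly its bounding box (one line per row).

Start:
@@@
@..
After rotation 1 (CCW):
@.
@.
@@
After rotation 2 (CW):
@@@
@..
After rotation 3 (CW):
@@
.@
.@
After rotation 4 (CCW):
@@@
@..
After rotation 5 (CW):
@@
.@
.@
After rotation 6 (CW):
..@
@@@

Answer: ..@
@@@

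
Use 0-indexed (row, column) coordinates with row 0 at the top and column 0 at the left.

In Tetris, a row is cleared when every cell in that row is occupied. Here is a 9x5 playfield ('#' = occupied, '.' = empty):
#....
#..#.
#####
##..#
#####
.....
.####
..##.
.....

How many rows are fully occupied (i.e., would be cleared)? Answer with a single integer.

Check each row:
  row 0: 4 empty cells -> not full
  row 1: 3 empty cells -> not full
  row 2: 0 empty cells -> FULL (clear)
  row 3: 2 empty cells -> not full
  row 4: 0 empty cells -> FULL (clear)
  row 5: 5 empty cells -> not full
  row 6: 1 empty cell -> not full
  row 7: 3 empty cells -> not full
  row 8: 5 empty cells -> not full
Total rows cleared: 2

Answer: 2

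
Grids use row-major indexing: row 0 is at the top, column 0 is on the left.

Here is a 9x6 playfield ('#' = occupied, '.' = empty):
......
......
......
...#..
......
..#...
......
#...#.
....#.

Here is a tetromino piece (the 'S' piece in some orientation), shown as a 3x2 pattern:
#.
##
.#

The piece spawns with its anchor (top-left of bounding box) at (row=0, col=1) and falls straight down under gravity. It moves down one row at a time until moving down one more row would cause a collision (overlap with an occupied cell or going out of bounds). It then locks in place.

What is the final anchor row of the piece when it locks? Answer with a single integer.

Answer: 2

Derivation:
Spawn at (row=0, col=1). Try each row:
  row 0: fits
  row 1: fits
  row 2: fits
  row 3: blocked -> lock at row 2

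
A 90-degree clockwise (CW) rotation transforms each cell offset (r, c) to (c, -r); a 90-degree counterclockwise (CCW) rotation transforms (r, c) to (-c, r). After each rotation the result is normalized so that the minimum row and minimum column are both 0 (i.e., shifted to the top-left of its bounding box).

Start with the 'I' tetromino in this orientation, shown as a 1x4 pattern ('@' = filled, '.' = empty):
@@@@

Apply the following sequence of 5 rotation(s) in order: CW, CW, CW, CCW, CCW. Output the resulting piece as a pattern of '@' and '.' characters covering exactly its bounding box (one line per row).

Start:
@@@@
After rotation 1 (CW):
@
@
@
@
After rotation 2 (CW):
@@@@
After rotation 3 (CW):
@
@
@
@
After rotation 4 (CCW):
@@@@
After rotation 5 (CCW):
@
@
@
@

Answer: @
@
@
@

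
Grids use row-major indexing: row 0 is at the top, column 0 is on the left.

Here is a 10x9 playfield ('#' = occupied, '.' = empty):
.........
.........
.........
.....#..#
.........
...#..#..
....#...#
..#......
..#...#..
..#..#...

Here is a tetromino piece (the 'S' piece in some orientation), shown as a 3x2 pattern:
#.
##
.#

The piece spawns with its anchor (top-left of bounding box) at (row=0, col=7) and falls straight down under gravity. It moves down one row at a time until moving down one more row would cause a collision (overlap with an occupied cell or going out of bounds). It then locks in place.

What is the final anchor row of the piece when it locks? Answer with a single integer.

Answer: 0

Derivation:
Spawn at (row=0, col=7). Try each row:
  row 0: fits
  row 1: blocked -> lock at row 0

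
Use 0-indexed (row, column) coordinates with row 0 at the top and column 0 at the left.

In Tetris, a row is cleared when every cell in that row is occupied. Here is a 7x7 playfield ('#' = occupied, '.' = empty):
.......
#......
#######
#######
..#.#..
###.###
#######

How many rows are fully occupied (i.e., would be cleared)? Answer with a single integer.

Check each row:
  row 0: 7 empty cells -> not full
  row 1: 6 empty cells -> not full
  row 2: 0 empty cells -> FULL (clear)
  row 3: 0 empty cells -> FULL (clear)
  row 4: 5 empty cells -> not full
  row 5: 1 empty cell -> not full
  row 6: 0 empty cells -> FULL (clear)
Total rows cleared: 3

Answer: 3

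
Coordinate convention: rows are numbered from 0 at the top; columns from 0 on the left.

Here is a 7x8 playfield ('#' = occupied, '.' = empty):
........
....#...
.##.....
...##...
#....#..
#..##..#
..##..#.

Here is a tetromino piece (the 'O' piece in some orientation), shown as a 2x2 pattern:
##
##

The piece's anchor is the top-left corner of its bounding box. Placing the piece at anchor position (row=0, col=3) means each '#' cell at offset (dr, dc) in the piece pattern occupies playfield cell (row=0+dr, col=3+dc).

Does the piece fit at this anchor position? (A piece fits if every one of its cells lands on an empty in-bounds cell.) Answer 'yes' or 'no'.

Answer: no

Derivation:
Check each piece cell at anchor (0, 3):
  offset (0,0) -> (0,3): empty -> OK
  offset (0,1) -> (0,4): empty -> OK
  offset (1,0) -> (1,3): empty -> OK
  offset (1,1) -> (1,4): occupied ('#') -> FAIL
All cells valid: no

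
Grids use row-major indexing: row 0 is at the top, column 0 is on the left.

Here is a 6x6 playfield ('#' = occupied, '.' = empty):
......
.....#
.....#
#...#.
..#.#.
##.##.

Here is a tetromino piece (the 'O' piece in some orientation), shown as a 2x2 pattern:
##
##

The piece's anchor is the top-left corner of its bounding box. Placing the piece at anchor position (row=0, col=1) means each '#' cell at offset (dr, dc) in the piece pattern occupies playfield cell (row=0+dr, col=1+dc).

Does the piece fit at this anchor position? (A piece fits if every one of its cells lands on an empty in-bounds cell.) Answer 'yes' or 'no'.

Answer: yes

Derivation:
Check each piece cell at anchor (0, 1):
  offset (0,0) -> (0,1): empty -> OK
  offset (0,1) -> (0,2): empty -> OK
  offset (1,0) -> (1,1): empty -> OK
  offset (1,1) -> (1,2): empty -> OK
All cells valid: yes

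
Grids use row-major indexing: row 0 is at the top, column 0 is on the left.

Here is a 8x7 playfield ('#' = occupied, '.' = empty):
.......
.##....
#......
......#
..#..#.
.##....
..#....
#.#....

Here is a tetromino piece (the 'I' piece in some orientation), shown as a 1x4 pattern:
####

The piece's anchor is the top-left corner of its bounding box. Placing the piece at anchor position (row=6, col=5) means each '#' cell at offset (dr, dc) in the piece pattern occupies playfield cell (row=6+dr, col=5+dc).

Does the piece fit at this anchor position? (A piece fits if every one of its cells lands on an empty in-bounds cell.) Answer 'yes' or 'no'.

Answer: no

Derivation:
Check each piece cell at anchor (6, 5):
  offset (0,0) -> (6,5): empty -> OK
  offset (0,1) -> (6,6): empty -> OK
  offset (0,2) -> (6,7): out of bounds -> FAIL
  offset (0,3) -> (6,8): out of bounds -> FAIL
All cells valid: no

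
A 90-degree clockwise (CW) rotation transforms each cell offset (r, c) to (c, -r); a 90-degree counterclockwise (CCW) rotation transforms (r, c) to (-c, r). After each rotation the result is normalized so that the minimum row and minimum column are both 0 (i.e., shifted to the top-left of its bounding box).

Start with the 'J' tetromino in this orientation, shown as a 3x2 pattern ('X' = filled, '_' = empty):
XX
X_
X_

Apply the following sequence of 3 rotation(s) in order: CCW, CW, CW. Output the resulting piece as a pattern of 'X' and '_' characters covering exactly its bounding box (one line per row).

Answer: XXX
__X

Derivation:
Start:
XX
X_
X_
After rotation 1 (CCW):
X__
XXX
After rotation 2 (CW):
XX
X_
X_
After rotation 3 (CW):
XXX
__X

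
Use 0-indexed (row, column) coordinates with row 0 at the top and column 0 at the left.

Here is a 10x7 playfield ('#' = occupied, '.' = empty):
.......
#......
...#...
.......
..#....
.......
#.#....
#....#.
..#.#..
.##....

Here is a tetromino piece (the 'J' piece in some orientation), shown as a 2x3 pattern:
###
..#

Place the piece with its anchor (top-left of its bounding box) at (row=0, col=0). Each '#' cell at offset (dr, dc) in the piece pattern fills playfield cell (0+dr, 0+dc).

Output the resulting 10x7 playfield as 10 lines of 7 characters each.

Answer: ###....
#.#....
...#...
.......
..#....
.......
#.#....
#....#.
..#.#..
.##....

Derivation:
Fill (0+0,0+0) = (0,0)
Fill (0+0,0+1) = (0,1)
Fill (0+0,0+2) = (0,2)
Fill (0+1,0+2) = (1,2)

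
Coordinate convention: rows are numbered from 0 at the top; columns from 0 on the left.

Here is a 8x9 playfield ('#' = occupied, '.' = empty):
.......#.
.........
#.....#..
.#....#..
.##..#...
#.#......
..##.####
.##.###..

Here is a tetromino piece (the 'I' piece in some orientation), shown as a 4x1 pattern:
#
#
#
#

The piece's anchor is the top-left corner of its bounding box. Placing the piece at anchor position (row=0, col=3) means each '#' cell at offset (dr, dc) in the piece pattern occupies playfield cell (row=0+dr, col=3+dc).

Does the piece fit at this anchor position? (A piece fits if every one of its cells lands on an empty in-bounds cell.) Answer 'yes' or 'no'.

Check each piece cell at anchor (0, 3):
  offset (0,0) -> (0,3): empty -> OK
  offset (1,0) -> (1,3): empty -> OK
  offset (2,0) -> (2,3): empty -> OK
  offset (3,0) -> (3,3): empty -> OK
All cells valid: yes

Answer: yes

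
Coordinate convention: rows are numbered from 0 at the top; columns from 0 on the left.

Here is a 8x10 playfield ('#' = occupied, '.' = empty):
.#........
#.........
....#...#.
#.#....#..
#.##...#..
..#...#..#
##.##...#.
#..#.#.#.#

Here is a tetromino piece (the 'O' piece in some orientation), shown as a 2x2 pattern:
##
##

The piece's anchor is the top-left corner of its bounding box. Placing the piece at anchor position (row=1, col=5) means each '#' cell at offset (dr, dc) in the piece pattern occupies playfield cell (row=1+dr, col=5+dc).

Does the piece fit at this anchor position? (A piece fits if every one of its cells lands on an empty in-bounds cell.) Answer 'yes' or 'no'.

Answer: yes

Derivation:
Check each piece cell at anchor (1, 5):
  offset (0,0) -> (1,5): empty -> OK
  offset (0,1) -> (1,6): empty -> OK
  offset (1,0) -> (2,5): empty -> OK
  offset (1,1) -> (2,6): empty -> OK
All cells valid: yes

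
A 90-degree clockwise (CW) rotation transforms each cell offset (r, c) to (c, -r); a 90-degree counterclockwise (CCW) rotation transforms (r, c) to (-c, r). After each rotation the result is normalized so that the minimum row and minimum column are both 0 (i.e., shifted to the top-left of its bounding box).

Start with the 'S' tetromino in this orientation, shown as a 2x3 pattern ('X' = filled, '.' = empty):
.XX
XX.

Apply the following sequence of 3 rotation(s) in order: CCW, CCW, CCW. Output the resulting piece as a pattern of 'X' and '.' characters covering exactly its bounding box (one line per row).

Answer: X.
XX
.X

Derivation:
Start:
.XX
XX.
After rotation 1 (CCW):
X.
XX
.X
After rotation 2 (CCW):
.XX
XX.
After rotation 3 (CCW):
X.
XX
.X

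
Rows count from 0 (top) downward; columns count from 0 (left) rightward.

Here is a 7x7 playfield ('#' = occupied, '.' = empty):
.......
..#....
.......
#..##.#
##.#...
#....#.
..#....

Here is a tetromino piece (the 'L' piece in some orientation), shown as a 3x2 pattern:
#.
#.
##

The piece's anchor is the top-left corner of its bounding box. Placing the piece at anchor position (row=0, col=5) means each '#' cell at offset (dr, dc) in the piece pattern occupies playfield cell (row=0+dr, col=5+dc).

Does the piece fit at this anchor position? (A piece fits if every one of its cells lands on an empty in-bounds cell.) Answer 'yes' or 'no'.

Answer: yes

Derivation:
Check each piece cell at anchor (0, 5):
  offset (0,0) -> (0,5): empty -> OK
  offset (1,0) -> (1,5): empty -> OK
  offset (2,0) -> (2,5): empty -> OK
  offset (2,1) -> (2,6): empty -> OK
All cells valid: yes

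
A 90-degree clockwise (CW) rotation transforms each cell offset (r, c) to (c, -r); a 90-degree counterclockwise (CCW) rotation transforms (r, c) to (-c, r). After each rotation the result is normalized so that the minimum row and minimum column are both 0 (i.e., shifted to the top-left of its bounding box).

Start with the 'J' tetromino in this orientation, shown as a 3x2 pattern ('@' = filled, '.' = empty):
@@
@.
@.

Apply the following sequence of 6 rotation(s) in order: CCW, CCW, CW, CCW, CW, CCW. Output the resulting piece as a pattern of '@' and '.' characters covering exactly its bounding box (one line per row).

Answer: .@
.@
@@

Derivation:
Start:
@@
@.
@.
After rotation 1 (CCW):
@..
@@@
After rotation 2 (CCW):
.@
.@
@@
After rotation 3 (CW):
@..
@@@
After rotation 4 (CCW):
.@
.@
@@
After rotation 5 (CW):
@..
@@@
After rotation 6 (CCW):
.@
.@
@@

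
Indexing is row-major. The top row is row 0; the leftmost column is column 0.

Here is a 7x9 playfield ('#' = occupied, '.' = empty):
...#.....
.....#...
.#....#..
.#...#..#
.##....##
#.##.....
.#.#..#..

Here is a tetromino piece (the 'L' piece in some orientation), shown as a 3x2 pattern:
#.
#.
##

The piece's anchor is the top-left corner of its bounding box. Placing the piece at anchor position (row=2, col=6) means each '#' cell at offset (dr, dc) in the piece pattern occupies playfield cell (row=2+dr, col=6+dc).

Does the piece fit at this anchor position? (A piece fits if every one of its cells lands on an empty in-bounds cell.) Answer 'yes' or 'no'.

Check each piece cell at anchor (2, 6):
  offset (0,0) -> (2,6): occupied ('#') -> FAIL
  offset (1,0) -> (3,6): empty -> OK
  offset (2,0) -> (4,6): empty -> OK
  offset (2,1) -> (4,7): occupied ('#') -> FAIL
All cells valid: no

Answer: no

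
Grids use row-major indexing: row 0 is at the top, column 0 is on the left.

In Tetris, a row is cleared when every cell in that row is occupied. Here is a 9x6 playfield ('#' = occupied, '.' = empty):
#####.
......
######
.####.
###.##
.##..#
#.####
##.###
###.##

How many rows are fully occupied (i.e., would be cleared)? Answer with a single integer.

Check each row:
  row 0: 1 empty cell -> not full
  row 1: 6 empty cells -> not full
  row 2: 0 empty cells -> FULL (clear)
  row 3: 2 empty cells -> not full
  row 4: 1 empty cell -> not full
  row 5: 3 empty cells -> not full
  row 6: 1 empty cell -> not full
  row 7: 1 empty cell -> not full
  row 8: 1 empty cell -> not full
Total rows cleared: 1

Answer: 1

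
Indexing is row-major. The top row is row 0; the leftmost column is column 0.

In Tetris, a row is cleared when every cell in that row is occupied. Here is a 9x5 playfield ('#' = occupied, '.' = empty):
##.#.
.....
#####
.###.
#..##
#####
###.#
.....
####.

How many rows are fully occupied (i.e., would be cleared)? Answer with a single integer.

Check each row:
  row 0: 2 empty cells -> not full
  row 1: 5 empty cells -> not full
  row 2: 0 empty cells -> FULL (clear)
  row 3: 2 empty cells -> not full
  row 4: 2 empty cells -> not full
  row 5: 0 empty cells -> FULL (clear)
  row 6: 1 empty cell -> not full
  row 7: 5 empty cells -> not full
  row 8: 1 empty cell -> not full
Total rows cleared: 2

Answer: 2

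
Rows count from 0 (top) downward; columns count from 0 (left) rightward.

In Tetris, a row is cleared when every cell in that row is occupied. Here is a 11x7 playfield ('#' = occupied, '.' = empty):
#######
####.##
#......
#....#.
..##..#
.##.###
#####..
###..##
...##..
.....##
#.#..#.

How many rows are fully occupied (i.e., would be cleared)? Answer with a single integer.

Check each row:
  row 0: 0 empty cells -> FULL (clear)
  row 1: 1 empty cell -> not full
  row 2: 6 empty cells -> not full
  row 3: 5 empty cells -> not full
  row 4: 4 empty cells -> not full
  row 5: 2 empty cells -> not full
  row 6: 2 empty cells -> not full
  row 7: 2 empty cells -> not full
  row 8: 5 empty cells -> not full
  row 9: 5 empty cells -> not full
  row 10: 4 empty cells -> not full
Total rows cleared: 1

Answer: 1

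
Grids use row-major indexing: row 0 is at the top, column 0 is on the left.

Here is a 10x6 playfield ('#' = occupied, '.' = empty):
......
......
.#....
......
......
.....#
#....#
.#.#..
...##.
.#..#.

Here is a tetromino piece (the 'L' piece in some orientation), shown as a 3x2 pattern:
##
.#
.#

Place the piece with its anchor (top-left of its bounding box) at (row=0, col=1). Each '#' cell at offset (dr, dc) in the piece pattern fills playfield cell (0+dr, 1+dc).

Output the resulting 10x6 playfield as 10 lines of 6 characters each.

Answer: .##...
..#...
.##...
......
......
.....#
#....#
.#.#..
...##.
.#..#.

Derivation:
Fill (0+0,1+0) = (0,1)
Fill (0+0,1+1) = (0,2)
Fill (0+1,1+1) = (1,2)
Fill (0+2,1+1) = (2,2)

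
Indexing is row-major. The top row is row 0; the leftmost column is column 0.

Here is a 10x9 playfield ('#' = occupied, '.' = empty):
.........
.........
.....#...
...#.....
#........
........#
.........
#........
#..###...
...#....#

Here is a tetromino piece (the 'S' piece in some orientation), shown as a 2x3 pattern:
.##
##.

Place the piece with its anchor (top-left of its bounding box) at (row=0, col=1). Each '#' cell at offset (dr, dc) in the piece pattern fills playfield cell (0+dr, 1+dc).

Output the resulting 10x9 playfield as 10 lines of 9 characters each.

Fill (0+0,1+1) = (0,2)
Fill (0+0,1+2) = (0,3)
Fill (0+1,1+0) = (1,1)
Fill (0+1,1+1) = (1,2)

Answer: ..##.....
.##......
.....#...
...#.....
#........
........#
.........
#........
#..###...
...#....#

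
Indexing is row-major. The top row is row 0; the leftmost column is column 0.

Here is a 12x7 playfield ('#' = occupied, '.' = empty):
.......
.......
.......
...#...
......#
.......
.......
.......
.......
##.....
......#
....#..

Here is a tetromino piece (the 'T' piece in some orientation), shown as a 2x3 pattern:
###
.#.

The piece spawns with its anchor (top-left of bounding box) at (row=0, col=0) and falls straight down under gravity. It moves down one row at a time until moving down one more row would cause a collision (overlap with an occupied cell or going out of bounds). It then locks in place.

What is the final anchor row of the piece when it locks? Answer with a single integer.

Spawn at (row=0, col=0). Try each row:
  row 0: fits
  row 1: fits
  row 2: fits
  row 3: fits
  row 4: fits
  row 5: fits
  row 6: fits
  row 7: fits
  row 8: blocked -> lock at row 7

Answer: 7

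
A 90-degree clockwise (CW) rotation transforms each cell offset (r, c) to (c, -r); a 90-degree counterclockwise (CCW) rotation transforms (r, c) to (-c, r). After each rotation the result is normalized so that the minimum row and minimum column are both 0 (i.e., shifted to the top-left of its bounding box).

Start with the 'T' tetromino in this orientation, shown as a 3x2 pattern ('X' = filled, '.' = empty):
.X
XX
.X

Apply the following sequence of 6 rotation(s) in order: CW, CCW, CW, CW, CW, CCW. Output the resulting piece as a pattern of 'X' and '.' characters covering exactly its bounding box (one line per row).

Start:
.X
XX
.X
After rotation 1 (CW):
.X.
XXX
After rotation 2 (CCW):
.X
XX
.X
After rotation 3 (CW):
.X.
XXX
After rotation 4 (CW):
X.
XX
X.
After rotation 5 (CW):
XXX
.X.
After rotation 6 (CCW):
X.
XX
X.

Answer: X.
XX
X.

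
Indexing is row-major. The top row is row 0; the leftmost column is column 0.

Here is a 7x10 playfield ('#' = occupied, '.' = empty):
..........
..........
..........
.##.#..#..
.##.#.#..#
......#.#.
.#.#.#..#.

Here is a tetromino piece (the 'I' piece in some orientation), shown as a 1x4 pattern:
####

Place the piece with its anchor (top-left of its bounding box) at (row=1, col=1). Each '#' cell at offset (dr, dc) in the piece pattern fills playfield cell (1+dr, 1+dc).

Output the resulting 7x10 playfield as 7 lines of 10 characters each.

Answer: ..........
.####.....
..........
.##.#..#..
.##.#.#..#
......#.#.
.#.#.#..#.

Derivation:
Fill (1+0,1+0) = (1,1)
Fill (1+0,1+1) = (1,2)
Fill (1+0,1+2) = (1,3)
Fill (1+0,1+3) = (1,4)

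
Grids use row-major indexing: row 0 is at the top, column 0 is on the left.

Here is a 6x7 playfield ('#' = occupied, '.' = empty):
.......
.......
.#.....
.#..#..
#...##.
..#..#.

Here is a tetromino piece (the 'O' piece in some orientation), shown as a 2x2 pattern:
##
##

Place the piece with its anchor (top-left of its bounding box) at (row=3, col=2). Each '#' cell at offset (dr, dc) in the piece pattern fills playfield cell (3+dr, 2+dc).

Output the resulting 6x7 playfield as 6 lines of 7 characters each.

Answer: .......
.......
.#.....
.####..
#.####.
..#..#.

Derivation:
Fill (3+0,2+0) = (3,2)
Fill (3+0,2+1) = (3,3)
Fill (3+1,2+0) = (4,2)
Fill (3+1,2+1) = (4,3)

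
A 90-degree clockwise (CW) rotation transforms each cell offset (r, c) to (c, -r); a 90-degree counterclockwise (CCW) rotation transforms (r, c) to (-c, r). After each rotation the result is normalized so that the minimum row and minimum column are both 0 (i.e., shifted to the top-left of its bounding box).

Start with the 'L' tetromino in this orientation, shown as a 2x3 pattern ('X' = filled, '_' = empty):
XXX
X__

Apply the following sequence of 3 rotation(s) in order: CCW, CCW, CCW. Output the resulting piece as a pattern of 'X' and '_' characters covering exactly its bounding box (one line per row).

Answer: XX
_X
_X

Derivation:
Start:
XXX
X__
After rotation 1 (CCW):
X_
X_
XX
After rotation 2 (CCW):
__X
XXX
After rotation 3 (CCW):
XX
_X
_X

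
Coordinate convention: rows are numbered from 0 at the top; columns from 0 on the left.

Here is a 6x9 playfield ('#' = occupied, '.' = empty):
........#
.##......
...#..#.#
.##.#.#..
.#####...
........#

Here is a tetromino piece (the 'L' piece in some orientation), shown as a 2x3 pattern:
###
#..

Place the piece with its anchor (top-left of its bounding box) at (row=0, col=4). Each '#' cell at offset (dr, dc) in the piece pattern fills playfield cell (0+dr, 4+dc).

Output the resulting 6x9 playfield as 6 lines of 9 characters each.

Fill (0+0,4+0) = (0,4)
Fill (0+0,4+1) = (0,5)
Fill (0+0,4+2) = (0,6)
Fill (0+1,4+0) = (1,4)

Answer: ....###.#
.##.#....
...#..#.#
.##.#.#..
.#####...
........#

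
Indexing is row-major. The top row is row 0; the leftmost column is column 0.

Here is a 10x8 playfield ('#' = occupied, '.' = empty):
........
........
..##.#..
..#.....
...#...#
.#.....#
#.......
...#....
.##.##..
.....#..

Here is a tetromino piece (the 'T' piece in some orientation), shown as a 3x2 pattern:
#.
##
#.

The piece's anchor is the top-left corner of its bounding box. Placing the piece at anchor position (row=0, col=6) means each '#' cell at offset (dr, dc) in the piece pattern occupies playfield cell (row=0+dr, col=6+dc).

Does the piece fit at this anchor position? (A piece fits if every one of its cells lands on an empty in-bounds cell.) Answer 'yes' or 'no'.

Check each piece cell at anchor (0, 6):
  offset (0,0) -> (0,6): empty -> OK
  offset (1,0) -> (1,6): empty -> OK
  offset (1,1) -> (1,7): empty -> OK
  offset (2,0) -> (2,6): empty -> OK
All cells valid: yes

Answer: yes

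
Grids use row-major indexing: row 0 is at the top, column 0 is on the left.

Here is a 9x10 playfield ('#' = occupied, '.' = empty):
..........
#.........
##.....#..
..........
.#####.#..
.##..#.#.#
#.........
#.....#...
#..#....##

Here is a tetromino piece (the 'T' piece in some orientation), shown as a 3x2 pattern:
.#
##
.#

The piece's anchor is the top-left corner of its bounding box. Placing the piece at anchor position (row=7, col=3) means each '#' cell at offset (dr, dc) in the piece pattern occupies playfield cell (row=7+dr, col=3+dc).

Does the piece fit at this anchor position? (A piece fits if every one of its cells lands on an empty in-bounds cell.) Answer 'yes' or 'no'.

Check each piece cell at anchor (7, 3):
  offset (0,1) -> (7,4): empty -> OK
  offset (1,0) -> (8,3): occupied ('#') -> FAIL
  offset (1,1) -> (8,4): empty -> OK
  offset (2,1) -> (9,4): out of bounds -> FAIL
All cells valid: no

Answer: no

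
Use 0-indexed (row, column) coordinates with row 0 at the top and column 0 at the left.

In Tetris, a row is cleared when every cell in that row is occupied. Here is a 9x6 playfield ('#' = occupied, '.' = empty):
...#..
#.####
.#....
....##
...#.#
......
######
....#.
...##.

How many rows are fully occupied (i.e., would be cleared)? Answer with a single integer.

Check each row:
  row 0: 5 empty cells -> not full
  row 1: 1 empty cell -> not full
  row 2: 5 empty cells -> not full
  row 3: 4 empty cells -> not full
  row 4: 4 empty cells -> not full
  row 5: 6 empty cells -> not full
  row 6: 0 empty cells -> FULL (clear)
  row 7: 5 empty cells -> not full
  row 8: 4 empty cells -> not full
Total rows cleared: 1

Answer: 1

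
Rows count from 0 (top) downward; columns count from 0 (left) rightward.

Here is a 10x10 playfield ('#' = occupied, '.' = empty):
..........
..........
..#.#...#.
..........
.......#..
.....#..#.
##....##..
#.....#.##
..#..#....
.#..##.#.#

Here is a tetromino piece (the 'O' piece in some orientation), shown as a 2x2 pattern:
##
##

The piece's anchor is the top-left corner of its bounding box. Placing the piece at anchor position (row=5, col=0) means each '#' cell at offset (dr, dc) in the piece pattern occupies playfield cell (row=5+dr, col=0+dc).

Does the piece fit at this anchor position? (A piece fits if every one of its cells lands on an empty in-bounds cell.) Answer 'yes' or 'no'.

Answer: no

Derivation:
Check each piece cell at anchor (5, 0):
  offset (0,0) -> (5,0): empty -> OK
  offset (0,1) -> (5,1): empty -> OK
  offset (1,0) -> (6,0): occupied ('#') -> FAIL
  offset (1,1) -> (6,1): occupied ('#') -> FAIL
All cells valid: no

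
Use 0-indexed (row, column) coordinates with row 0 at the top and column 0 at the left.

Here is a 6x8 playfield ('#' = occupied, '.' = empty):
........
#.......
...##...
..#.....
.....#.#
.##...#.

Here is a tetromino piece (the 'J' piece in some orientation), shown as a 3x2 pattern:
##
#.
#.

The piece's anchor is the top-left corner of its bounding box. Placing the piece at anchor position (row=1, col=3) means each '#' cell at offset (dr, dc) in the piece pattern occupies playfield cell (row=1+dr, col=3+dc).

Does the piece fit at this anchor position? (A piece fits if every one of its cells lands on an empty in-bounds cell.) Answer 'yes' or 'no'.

Check each piece cell at anchor (1, 3):
  offset (0,0) -> (1,3): empty -> OK
  offset (0,1) -> (1,4): empty -> OK
  offset (1,0) -> (2,3): occupied ('#') -> FAIL
  offset (2,0) -> (3,3): empty -> OK
All cells valid: no

Answer: no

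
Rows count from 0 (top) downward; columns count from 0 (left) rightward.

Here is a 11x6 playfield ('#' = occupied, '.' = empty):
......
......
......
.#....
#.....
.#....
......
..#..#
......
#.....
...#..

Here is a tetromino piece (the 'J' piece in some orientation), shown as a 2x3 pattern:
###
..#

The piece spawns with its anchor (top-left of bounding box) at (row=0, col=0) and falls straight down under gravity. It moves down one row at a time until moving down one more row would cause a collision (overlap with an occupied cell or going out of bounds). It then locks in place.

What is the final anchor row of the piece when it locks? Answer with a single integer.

Spawn at (row=0, col=0). Try each row:
  row 0: fits
  row 1: fits
  row 2: fits
  row 3: blocked -> lock at row 2

Answer: 2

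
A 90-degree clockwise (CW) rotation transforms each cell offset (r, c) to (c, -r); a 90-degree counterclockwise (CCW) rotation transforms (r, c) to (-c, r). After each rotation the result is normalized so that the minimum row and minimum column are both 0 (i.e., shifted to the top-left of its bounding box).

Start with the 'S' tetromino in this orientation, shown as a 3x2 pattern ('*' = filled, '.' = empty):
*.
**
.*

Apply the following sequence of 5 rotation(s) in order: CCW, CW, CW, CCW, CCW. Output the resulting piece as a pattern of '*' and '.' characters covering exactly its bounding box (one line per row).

Answer: .**
**.

Derivation:
Start:
*.
**
.*
After rotation 1 (CCW):
.**
**.
After rotation 2 (CW):
*.
**
.*
After rotation 3 (CW):
.**
**.
After rotation 4 (CCW):
*.
**
.*
After rotation 5 (CCW):
.**
**.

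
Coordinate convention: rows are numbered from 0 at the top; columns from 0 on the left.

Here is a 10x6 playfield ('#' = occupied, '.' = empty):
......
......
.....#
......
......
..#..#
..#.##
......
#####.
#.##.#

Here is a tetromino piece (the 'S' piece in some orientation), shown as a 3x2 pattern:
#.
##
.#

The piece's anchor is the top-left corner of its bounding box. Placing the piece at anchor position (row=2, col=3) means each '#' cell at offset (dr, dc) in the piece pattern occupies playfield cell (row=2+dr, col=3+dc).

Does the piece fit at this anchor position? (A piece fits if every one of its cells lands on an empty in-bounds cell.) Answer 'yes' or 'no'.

Check each piece cell at anchor (2, 3):
  offset (0,0) -> (2,3): empty -> OK
  offset (1,0) -> (3,3): empty -> OK
  offset (1,1) -> (3,4): empty -> OK
  offset (2,1) -> (4,4): empty -> OK
All cells valid: yes

Answer: yes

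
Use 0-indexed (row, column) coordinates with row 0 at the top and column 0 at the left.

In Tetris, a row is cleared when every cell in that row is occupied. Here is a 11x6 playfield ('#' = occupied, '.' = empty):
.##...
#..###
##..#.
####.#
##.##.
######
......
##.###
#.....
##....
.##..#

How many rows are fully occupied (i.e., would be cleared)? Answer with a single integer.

Answer: 1

Derivation:
Check each row:
  row 0: 4 empty cells -> not full
  row 1: 2 empty cells -> not full
  row 2: 3 empty cells -> not full
  row 3: 1 empty cell -> not full
  row 4: 2 empty cells -> not full
  row 5: 0 empty cells -> FULL (clear)
  row 6: 6 empty cells -> not full
  row 7: 1 empty cell -> not full
  row 8: 5 empty cells -> not full
  row 9: 4 empty cells -> not full
  row 10: 3 empty cells -> not full
Total rows cleared: 1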